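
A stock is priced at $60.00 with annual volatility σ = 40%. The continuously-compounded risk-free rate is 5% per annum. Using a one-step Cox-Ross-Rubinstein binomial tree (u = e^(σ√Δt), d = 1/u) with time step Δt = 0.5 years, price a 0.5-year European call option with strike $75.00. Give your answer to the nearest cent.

CRR parameters: u = e^(σ√Δt) = e^(0.4·√0.5) = 1.3269, d = 1/u = 0.7536
Per-period rate: rΔt = 0.05·0.5 = 0.025, so R = e^0.025 = 1.0253
Risk-neutral probability p = (e^0.025 − 0.7536)/(1.3269 − 0.7536) = 0.2717/0.5733 = 0.4739
Terminal stock prices: S_u = 79.61, S_d = 45.22
Terminal payoffs (S − K): max(4.614, 0) = 4.614, max(-29.78, 0) = 0
Node 0 (S = 60): V_0 = e^(−0.025)·[0.4739·4.6138 + 0.5261·0.0000] = 2.1326

$2.13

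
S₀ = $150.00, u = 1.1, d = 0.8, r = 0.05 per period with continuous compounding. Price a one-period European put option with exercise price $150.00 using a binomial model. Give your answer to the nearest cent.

Risk-neutral probability p = (e^0.05 − 0.8)/(1.1 − 0.8) = 0.2513/0.3000 = 0.8376
Terminal stock prices: S_u = 165, S_d = 120
Terminal payoffs (K − S): max(-15, 0) = 0, max(30, 0) = 30
Node 0 (S = 150): V_0 = e^(−0.05)·[0.8376·0.0000 + 0.1624·30.0000] = 4.6352

$4.64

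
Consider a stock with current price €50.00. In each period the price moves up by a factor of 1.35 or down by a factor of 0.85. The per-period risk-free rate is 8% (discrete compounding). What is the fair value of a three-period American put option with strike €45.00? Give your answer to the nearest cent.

€2.22

Risk-neutral probability p = (1 + 0.08 − 0.85)/(1.35 − 0.85) = 0.2300/0.5000 = 0.4600
Terminal stock prices: S_uuu = 123, S_uud = 77.46, S_udd = 48.77, S_ddd = 30.71
Terminal payoffs (K − S): max(-78.02, 0) = 0, max(-32.46, 0) = 0, max(-3.769, 0) = 0, max(14.29, 0) = 14.29
Node uu (S = 91.13): continuation = 1/1.08·[0.4600·0.0000 + 0.5400·0.0000] = 0.0000; exercise value = 0.0000 ≤ continuation, so V_uu = 0.0000
Node ud (S = 57.38): continuation = 1/1.08·[0.4600·0.0000 + 0.5400·0.0000] = 0.0000; exercise value = 0.0000 ≤ continuation, so V_ud = 0.0000
Node dd (S = 36.12): continuation = 1/1.08·[0.4600·0.0000 + 0.5400·14.2938] = 7.1469; exercise value = 8.8750 > continuation, so V_dd = 8.8750 (exercise)
Node u (S = 67.5): continuation = 1/1.08·[0.4600·0.0000 + 0.5400·0.0000] = 0.0000; exercise value = 0.0000 ≤ continuation, so V_u = 0.0000
Node d (S = 42.5): continuation = 1/1.08·[0.4600·0.0000 + 0.5400·8.8750] = 4.4375; exercise value = 2.5000 ≤ continuation, so V_d = 4.4375
Node 0 (S = 50): continuation = 1/1.08·[0.4600·0.0000 + 0.5400·4.4375] = 2.2188; exercise value = 0.0000 ≤ continuation, so V_0 = 2.2188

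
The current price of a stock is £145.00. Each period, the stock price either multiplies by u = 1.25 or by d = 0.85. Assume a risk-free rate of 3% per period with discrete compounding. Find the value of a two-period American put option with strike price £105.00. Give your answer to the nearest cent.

Risk-neutral probability p = (1 + 0.03 − 0.85)/(1.25 − 0.85) = 0.1800/0.4000 = 0.4500
Terminal stock prices: S_uu = 226.6, S_ud = 154.1, S_dd = 104.8
Terminal payoffs (K − S): max(-121.6, 0) = 0, max(-49.06, 0) = 0, max(0.2375, 0) = 0.2375
Node u (S = 181.2): continuation = 1/1.03·[0.4500·0.0000 + 0.5500·0.0000] = 0.0000; exercise value = 0.0000 ≤ continuation, so V_u = 0.0000
Node d (S = 123.2): continuation = 1/1.03·[0.4500·0.0000 + 0.5500·0.2375] = 0.1268; exercise value = 0.0000 ≤ continuation, so V_d = 0.1268
Node 0 (S = 145): continuation = 1/1.03·[0.4500·0.0000 + 0.5500·0.1268] = 0.0677; exercise value = 0.0000 ≤ continuation, so V_0 = 0.0677

£0.07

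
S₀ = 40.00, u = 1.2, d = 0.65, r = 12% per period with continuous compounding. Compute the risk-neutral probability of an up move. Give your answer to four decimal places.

Risk-neutral probability p = (e^0.12 − 0.65)/(1.2 − 0.65) = 0.4775/0.5500 = 0.8682

p = 0.8682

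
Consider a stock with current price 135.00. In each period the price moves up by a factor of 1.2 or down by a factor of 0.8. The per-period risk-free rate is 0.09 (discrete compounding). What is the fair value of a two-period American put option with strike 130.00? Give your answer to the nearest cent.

Risk-neutral probability p = (1 + 0.09 − 0.8)/(1.2 − 0.8) = 0.2900/0.4000 = 0.7250
Terminal stock prices: S_uu = 194.4, S_ud = 129.6, S_dd = 86.4
Terminal payoffs (K − S): max(-64.4, 0) = 0, max(0.4, 0) = 0.4, max(43.6, 0) = 43.6
Node u (S = 162): continuation = 1/1.09·[0.7250·0.0000 + 0.2750·0.4000] = 0.1009; exercise value = 0.0000 ≤ continuation, so V_u = 0.1009
Node d (S = 108): continuation = 1/1.09·[0.7250·0.4000 + 0.2750·43.6000] = 11.2661; exercise value = 22.0000 > continuation, so V_d = 22.0000 (exercise)
Node 0 (S = 135): continuation = 1/1.09·[0.7250·0.1009 + 0.2750·22.0000] = 5.6176; exercise value = 0.0000 ≤ continuation, so V_0 = 5.6176

5.62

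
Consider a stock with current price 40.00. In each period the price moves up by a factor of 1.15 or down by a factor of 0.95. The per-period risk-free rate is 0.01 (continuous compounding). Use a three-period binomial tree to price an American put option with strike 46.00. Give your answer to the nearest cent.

6.18

Risk-neutral probability p = (e^0.01 − 0.95)/(1.15 − 0.95) = 0.0601/0.2000 = 0.3003
Terminal stock prices: S_uuu = 60.83, S_uud = 50.25, S_udd = 41.52, S_ddd = 34.29
Terminal payoffs (K − S): max(-14.83, 0) = 0, max(-4.255, 0) = 0, max(4.485, 0) = 4.485, max(11.71, 0) = 11.71
Node uu (S = 52.9): continuation = e^(−0.01)·[0.3003·0.0000 + 0.6997·0.0000] = 0.0000; exercise value = 0.0000 ≤ continuation, so V_uu = 0.0000
Node ud (S = 43.7): continuation = e^(−0.01)·[0.3003·0.0000 + 0.6997·4.4850] = 3.1071; exercise value = 2.3000 ≤ continuation, so V_ud = 3.1071
Node dd (S = 36.1): continuation = e^(−0.01)·[0.3003·4.4850 + 0.6997·11.7050] = 9.4423; exercise value = 9.9000 > continuation, so V_dd = 9.9000 (exercise)
Node u (S = 46): continuation = e^(−0.01)·[0.3003·0.0000 + 0.6997·3.1071] = 2.1526; exercise value = 0.0000 ≤ continuation, so V_u = 2.1526
Node d (S = 38): continuation = e^(−0.01)·[0.3003·3.1071 + 0.6997·9.9000] = 7.7822; exercise value = 8.0000 > continuation, so V_d = 8.0000 (exercise)
Node 0 (S = 40): continuation = e^(−0.01)·[0.3003·2.1526 + 0.6997·8.0000] = 6.1822; exercise value = 6.0000 ≤ continuation, so V_0 = 6.1822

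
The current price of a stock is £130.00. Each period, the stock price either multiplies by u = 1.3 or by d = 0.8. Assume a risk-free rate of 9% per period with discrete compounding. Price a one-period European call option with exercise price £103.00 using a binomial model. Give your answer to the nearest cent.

£35.50

Risk-neutral probability p = (1 + 0.09 − 0.8)/(1.3 − 0.8) = 0.2900/0.5000 = 0.5800
Terminal stock prices: S_u = 169, S_d = 104
Terminal payoffs (S − K): max(66, 0) = 66, max(1, 0) = 1
Node 0 (S = 130): V_0 = 1/1.09·[0.5800·66.0000 + 0.4200·1.0000] = 35.5046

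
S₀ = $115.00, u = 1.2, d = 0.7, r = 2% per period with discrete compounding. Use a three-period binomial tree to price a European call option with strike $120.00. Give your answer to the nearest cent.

Risk-neutral probability p = (1 + 0.02 − 0.7)/(1.2 − 0.7) = 0.3200/0.5000 = 0.6400
Terminal stock prices: S_uuu = 198.7, S_uud = 115.9, S_udd = 67.62, S_ddd = 39.44
Terminal payoffs (S − K): max(78.72, 0) = 78.72, max(-4.08, 0) = 0, max(-52.38, 0) = 0, max(-80.56, 0) = 0
Node uu (S = 165.6): V_uu = 1/1.02·[0.6400·78.7200 + 0.3600·0.0000] = 49.3929
Node ud (S = 96.6): V_ud = 1/1.02·[0.6400·0.0000 + 0.3600·0.0000] = 0.0000
Node dd (S = 56.35): V_dd = 1/1.02·[0.6400·0.0000 + 0.3600·0.0000] = 0.0000
Node u (S = 138): V_u = 1/1.02·[0.6400·49.3929 + 0.3600·0.0000] = 30.9916
Node d (S = 80.5): V_d = 1/1.02·[0.6400·0.0000 + 0.3600·0.0000] = 0.0000
Node 0 (S = 115): V_0 = 1/1.02·[0.6400·30.9916 + 0.3600·0.0000] = 19.4457

$19.45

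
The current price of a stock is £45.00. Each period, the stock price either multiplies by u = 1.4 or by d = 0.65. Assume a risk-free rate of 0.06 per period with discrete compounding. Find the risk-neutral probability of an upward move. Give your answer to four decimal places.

p = 0.5467

Risk-neutral probability p = (1 + 0.06 − 0.65)/(1.4 − 0.65) = 0.4100/0.7500 = 0.5467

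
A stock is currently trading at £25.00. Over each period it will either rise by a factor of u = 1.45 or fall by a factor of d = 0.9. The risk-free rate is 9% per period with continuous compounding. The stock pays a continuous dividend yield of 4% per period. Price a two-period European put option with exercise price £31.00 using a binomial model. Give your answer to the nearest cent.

£4.72

Per-period risk-free factor R = e^0.09 = 1.0942; dividend-adjusted growth = e^(0.09−0.04) = 1.0513.
Risk-neutral probability p = (1.0513 − 0.9)/(1.45 − 0.9) = 0.1513/0.5500 = 0.2750
Terminal stock prices: S_uu = 52.56, S_ud = 32.62, S_dd = 20.25
Terminal payoffs (K − S): max(-21.56, 0) = 0, max(-1.625, 0) = 0, max(10.75, 0) = 10.75
Node u (S = 36.25): V_u = e^(−0.09)·[0.2750·0.0000 + 0.7250·0.0000] = 0.0000
Node d (S = 22.5): V_d = e^(−0.09)·[0.2750·0.0000 + 0.7250·10.7500] = 7.1226
Node 0 (S = 25): V_0 = e^(−0.09)·[0.2750·0.0000 + 0.7250·7.1226] = 4.7192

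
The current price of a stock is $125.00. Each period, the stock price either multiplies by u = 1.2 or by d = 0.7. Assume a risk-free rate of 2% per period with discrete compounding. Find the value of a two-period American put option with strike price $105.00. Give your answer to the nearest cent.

Risk-neutral probability p = (1 + 0.02 − 0.7)/(1.2 − 0.7) = 0.3200/0.5000 = 0.6400
Terminal stock prices: S_uu = 180, S_ud = 105, S_dd = 61.25
Terminal payoffs (K − S): max(-75, 0) = 0, max(0, 0) = 0, max(43.75, 0) = 43.75
Node u (S = 150): continuation = 1/1.02·[0.6400·0.0000 + 0.3600·0.0000] = 0.0000; exercise value = 0.0000 ≤ continuation, so V_u = 0.0000
Node d (S = 87.5): continuation = 1/1.02·[0.6400·0.0000 + 0.3600·43.7500] = 15.4412; exercise value = 17.5000 > continuation, so V_d = 17.5000 (exercise)
Node 0 (S = 125): continuation = 1/1.02·[0.6400·0.0000 + 0.3600·17.5000] = 6.1765; exercise value = 0.0000 ≤ continuation, so V_0 = 6.1765

$6.18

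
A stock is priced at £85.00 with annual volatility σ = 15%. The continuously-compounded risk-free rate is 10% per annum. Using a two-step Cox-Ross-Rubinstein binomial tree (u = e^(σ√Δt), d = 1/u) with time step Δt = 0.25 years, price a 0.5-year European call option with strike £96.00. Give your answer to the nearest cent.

CRR parameters: u = e^(σ√Δt) = e^(0.15·√0.25) = 1.0779, d = 1/u = 0.9277
Per-period rate: rΔt = 0.1·0.25 = 0.025, so R = e^0.025 = 1.0253
Risk-neutral probability p = (e^0.025 − 0.9277)/(1.0779 − 0.9277) = 0.0976/0.1501 = 0.6499
Terminal stock prices: S_uu = 98.76, S_ud = 85, S_dd = 73.16
Terminal payoffs (S − K): max(2.756, 0) = 2.756, max(-11, 0) = 0, max(-22.84, 0) = 0
Node u (S = 91.62): V_u = e^(−0.025)·[0.6499·2.7559 + 0.3501·0.0000] = 1.7468
Node d (S = 78.86): V_d = e^(−0.025)·[0.6499·0.0000 + 0.3501·0.0000] = 0.0000
Node 0 (S = 85): V_0 = e^(−0.025)·[0.6499·1.7468 + 0.3501·0.0000] = 1.1071

£1.11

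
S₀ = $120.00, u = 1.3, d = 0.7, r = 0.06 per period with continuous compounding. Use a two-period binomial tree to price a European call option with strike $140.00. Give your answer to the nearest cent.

$20.26

Risk-neutral probability p = (e^0.06 − 0.7)/(1.3 − 0.7) = 0.3618/0.6000 = 0.6031
Terminal stock prices: S_uu = 202.8, S_ud = 109.2, S_dd = 58.8
Terminal payoffs (S − K): max(62.8, 0) = 62.8, max(-30.8, 0) = 0, max(-81.2, 0) = 0
Node u (S = 156): V_u = e^(−0.06)·[0.6031·62.8000 + 0.3969·0.0000] = 35.6667
Node d (S = 84): V_d = e^(−0.06)·[0.6031·0.0000 + 0.3969·0.0000] = 0.0000
Node 0 (S = 120): V_0 = e^(−0.06)·[0.6031·35.6667 + 0.3969·0.0000] = 20.2566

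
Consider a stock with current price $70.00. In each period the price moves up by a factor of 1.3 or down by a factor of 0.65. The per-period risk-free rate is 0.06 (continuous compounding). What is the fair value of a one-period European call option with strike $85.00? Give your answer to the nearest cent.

$3.58

Risk-neutral probability p = (e^0.06 − 0.65)/(1.3 − 0.65) = 0.4118/0.6500 = 0.6336
Terminal stock prices: S_u = 91, S_d = 45.5
Terminal payoffs (S − K): max(6, 0) = 6, max(-39.5, 0) = 0
Node 0 (S = 70): V_0 = e^(−0.06)·[0.6336·6.0000 + 0.3664·0.0000] = 3.5802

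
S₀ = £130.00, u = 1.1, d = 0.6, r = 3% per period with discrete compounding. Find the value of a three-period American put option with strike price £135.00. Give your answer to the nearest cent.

Risk-neutral probability p = (1 + 0.03 − 0.6)/(1.1 − 0.6) = 0.4300/0.5000 = 0.8600
Terminal stock prices: S_uuu = 173, S_uud = 94.38, S_udd = 51.48, S_ddd = 28.08
Terminal payoffs (K − S): max(-38.03, 0) = 0, max(40.62, 0) = 40.62, max(83.52, 0) = 83.52, max(106.9, 0) = 106.9
Node uu (S = 157.3): continuation = 1/1.03·[0.8600·0.0000 + 0.1400·40.6200] = 5.5212; exercise value = 0.0000 ≤ continuation, so V_uu = 5.5212
Node ud (S = 85.8): continuation = 1/1.03·[0.8600·40.6200 + 0.1400·83.5200] = 45.2680; exercise value = 49.2000 > continuation, so V_ud = 49.2000 (exercise)
Node dd (S = 46.8): continuation = 1/1.03·[0.8600·83.5200 + 0.1400·106.9200] = 84.2680; exercise value = 88.2000 > continuation, so V_dd = 88.2000 (exercise)
Node u (S = 143): continuation = 1/1.03·[0.8600·5.5212 + 0.1400·49.2000] = 11.2973; exercise value = 0.0000 ≤ continuation, so V_u = 11.2973
Node d (S = 78): continuation = 1/1.03·[0.8600·49.2000 + 0.1400·88.2000] = 53.0680; exercise value = 57.0000 > continuation, so V_d = 57.0000 (exercise)
Node 0 (S = 130): continuation = 1/1.03·[0.8600·11.2973 + 0.1400·57.0000] = 17.1803; exercise value = 5.0000 ≤ continuation, so V_0 = 17.1803

£17.18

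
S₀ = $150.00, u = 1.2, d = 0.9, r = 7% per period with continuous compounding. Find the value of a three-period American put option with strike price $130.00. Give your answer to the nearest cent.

$1.33

Risk-neutral probability p = (e^0.07 − 0.9)/(1.2 − 0.9) = 0.1725/0.3000 = 0.5750
Terminal stock prices: S_uuu = 259.2, S_uud = 194.4, S_udd = 145.8, S_ddd = 109.4
Terminal payoffs (K − S): max(-129.2, 0) = 0, max(-64.4, 0) = 0, max(-15.8, 0) = 0, max(20.65, 0) = 20.65
Node uu (S = 216): continuation = e^(−0.07)·[0.5750·0.0000 + 0.4250·0.0000] = 0.0000; exercise value = 0.0000 ≤ continuation, so V_uu = 0.0000
Node ud (S = 162): continuation = e^(−0.07)·[0.5750·0.0000 + 0.4250·0.0000] = 0.0000; exercise value = 0.0000 ≤ continuation, so V_ud = 0.0000
Node dd (S = 121.5): continuation = e^(−0.07)·[0.5750·0.0000 + 0.4250·20.6500] = 8.1824; exercise value = 8.5000 > continuation, so V_dd = 8.5000 (exercise)
Node u (S = 180): continuation = e^(−0.07)·[0.5750·0.0000 + 0.4250·0.0000] = 0.0000; exercise value = 0.0000 ≤ continuation, so V_u = 0.0000
Node d (S = 135): continuation = e^(−0.07)·[0.5750·0.0000 + 0.4250·8.5000] = 3.3681; exercise value = 0.0000 ≤ continuation, so V_d = 3.3681
Node 0 (S = 150): continuation = e^(−0.07)·[0.5750·0.0000 + 0.4250·3.3681] = 1.3346; exercise value = 0.0000 ≤ continuation, so V_0 = 1.3346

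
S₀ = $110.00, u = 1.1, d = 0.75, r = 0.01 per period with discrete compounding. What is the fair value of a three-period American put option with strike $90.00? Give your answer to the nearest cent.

Risk-neutral probability p = (1 + 0.01 − 0.75)/(1.1 − 0.75) = 0.2600/0.3500 = 0.7429
Terminal stock prices: S_uuu = 146.4, S_uud = 99.83, S_udd = 68.06, S_ddd = 46.41
Terminal payoffs (K − S): max(-56.41, 0) = 0, max(-9.825, 0) = 0, max(21.94, 0) = 21.94, max(43.59, 0) = 43.59
Node uu (S = 133.1): continuation = 1/1.01·[0.7429·0.0000 + 0.2571·0.0000] = 0.0000; exercise value = 0.0000 ≤ continuation, so V_uu = 0.0000
Node ud (S = 90.75): continuation = 1/1.01·[0.7429·0.0000 + 0.2571·21.9375] = 5.5852; exercise value = 0.0000 ≤ continuation, so V_ud = 5.5852
Node dd (S = 61.88): continuation = 1/1.01·[0.7429·21.9375 + 0.2571·43.5938] = 27.2339; exercise value = 28.1250 > continuation, so V_dd = 28.1250 (exercise)
Node u (S = 121): continuation = 1/1.01·[0.7429·0.0000 + 0.2571·5.5852] = 1.4220; exercise value = 0.0000 ≤ continuation, so V_u = 1.4220
Node d (S = 82.5): continuation = 1/1.01·[0.7429·5.5852 + 0.2571·28.1250] = 11.2685; exercise value = 7.5000 ≤ continuation, so V_d = 11.2685
Node 0 (S = 110): continuation = 1/1.01·[0.7429·1.4220 + 0.2571·11.2685] = 3.9148; exercise value = 0.0000 ≤ continuation, so V_0 = 3.9148

$3.91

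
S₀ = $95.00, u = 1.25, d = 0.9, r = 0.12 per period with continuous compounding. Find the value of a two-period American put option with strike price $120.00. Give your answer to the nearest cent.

Risk-neutral probability p = (e^0.12 − 0.9)/(1.25 − 0.9) = 0.2275/0.3500 = 0.6500
Terminal stock prices: S_uu = 148.4, S_ud = 106.9, S_dd = 76.95
Terminal payoffs (K − S): max(-28.44, 0) = 0, max(13.12, 0) = 13.12, max(43.05, 0) = 43.05
Node u (S = 118.8): continuation = e^(−0.12)·[0.6500·0.0000 + 0.3500·13.1250] = 4.0744; exercise value = 1.2500 ≤ continuation, so V_u = 4.0744
Node d (S = 85.5): continuation = e^(−0.12)·[0.6500·13.1250 + 0.3500·43.0500] = 20.9305; exercise value = 34.5000 > continuation, so V_d = 34.5000 (exercise)
Node 0 (S = 95): continuation = e^(−0.12)·[0.6500·4.0744 + 0.3500·34.5000] = 13.0587; exercise value = 25.0000 > continuation, so V_0 = 25.0000 (exercise)

$25.00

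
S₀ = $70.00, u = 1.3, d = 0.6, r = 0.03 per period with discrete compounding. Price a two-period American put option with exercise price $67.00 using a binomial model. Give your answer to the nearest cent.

$12.13

Risk-neutral probability p = (1 + 0.03 − 0.6)/(1.3 − 0.6) = 0.4300/0.7000 = 0.6143
Terminal stock prices: S_uu = 118.3, S_ud = 54.6, S_dd = 25.2
Terminal payoffs (K − S): max(-51.3, 0) = 0, max(12.4, 0) = 12.4, max(41.8, 0) = 41.8
Node u (S = 91): continuation = 1/1.03·[0.6143·0.0000 + 0.3857·12.4000] = 4.6436; exercise value = 0.0000 ≤ continuation, so V_u = 4.6436
Node d (S = 42): continuation = 1/1.03·[0.6143·12.4000 + 0.3857·41.8000] = 23.0485; exercise value = 25.0000 > continuation, so V_d = 25.0000 (exercise)
Node 0 (S = 70): continuation = 1/1.03·[0.6143·4.6436 + 0.3857·25.0000] = 12.1314; exercise value = 0.0000 ≤ continuation, so V_0 = 12.1314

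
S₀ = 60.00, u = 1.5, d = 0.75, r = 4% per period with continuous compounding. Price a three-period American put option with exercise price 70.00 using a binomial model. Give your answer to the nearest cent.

17.54

Risk-neutral probability p = (e^0.04 − 0.75)/(1.5 − 0.75) = 0.2908/0.7500 = 0.3877
Terminal stock prices: S_uuu = 202.5, S_uud = 101.2, S_udd = 50.62, S_ddd = 25.31
Terminal payoffs (K − S): max(-132.5, 0) = 0, max(-31.25, 0) = 0, max(19.38, 0) = 19.38, max(44.69, 0) = 44.69
Node uu (S = 135): continuation = e^(−0.04)·[0.3877·0.0000 + 0.6123·0.0000] = 0.0000; exercise value = 0.0000 ≤ continuation, so V_uu = 0.0000
Node ud (S = 67.5): continuation = e^(−0.04)·[0.3877·0.0000 + 0.6123·19.3750] = 11.3973; exercise value = 2.5000 ≤ continuation, so V_ud = 11.3973
Node dd (S = 33.75): continuation = e^(−0.04)·[0.3877·19.3750 + 0.6123·44.6875] = 33.5053; exercise value = 36.2500 > continuation, so V_dd = 36.2500 (exercise)
Node u (S = 90): continuation = e^(−0.04)·[0.3877·0.0000 + 0.6123·11.3973] = 6.7044; exercise value = 0.0000 ≤ continuation, so V_u = 6.7044
Node d (S = 45): continuation = e^(−0.04)·[0.3877·11.3973 + 0.6123·36.2500] = 25.5699; exercise value = 25.0000 ≤ continuation, so V_d = 25.5699
Node 0 (S = 60): continuation = e^(−0.04)·[0.3877·6.7044 + 0.6123·25.5699] = 17.5390; exercise value = 10.0000 ≤ continuation, so V_0 = 17.5390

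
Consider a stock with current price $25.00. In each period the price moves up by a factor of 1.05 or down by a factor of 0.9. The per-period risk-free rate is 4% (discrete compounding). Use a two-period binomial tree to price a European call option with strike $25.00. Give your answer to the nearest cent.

Risk-neutral probability p = (1 + 0.04 − 0.9)/(1.05 − 0.9) = 0.1400/0.1500 = 0.9333
Terminal stock prices: S_uu = 27.56, S_ud = 23.62, S_dd = 20.25
Terminal payoffs (S − K): max(2.562, 0) = 2.562, max(-1.375, 0) = 0, max(-4.75, 0) = 0
Node u (S = 26.25): V_u = 1/1.04·[0.9333·2.5625 + 0.0667·0.0000] = 2.2997
Node d (S = 22.5): V_d = 1/1.04·[0.9333·0.0000 + 0.0667·0.0000] = 0.0000
Node 0 (S = 25): V_0 = 1/1.04·[0.9333·2.2997 + 0.0667·0.0000] = 2.0638

$2.06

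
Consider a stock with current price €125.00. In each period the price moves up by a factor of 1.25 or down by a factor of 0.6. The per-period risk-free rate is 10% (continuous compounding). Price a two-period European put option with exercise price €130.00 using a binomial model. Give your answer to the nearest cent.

Risk-neutral probability p = (e^0.1 − 0.6)/(1.25 − 0.6) = 0.5052/0.6500 = 0.7772
Terminal stock prices: S_uu = 195.3, S_ud = 93.75, S_dd = 45
Terminal payoffs (K − S): max(-65.31, 0) = 0, max(36.25, 0) = 36.25, max(85, 0) = 85
Node u (S = 156.2): V_u = e^(−0.1)·[0.7772·0.0000 + 0.2228·36.2500] = 7.3084
Node d (S = 75): V_d = e^(−0.1)·[0.7772·36.2500 + 0.2228·85.0000] = 42.6289
Node 0 (S = 125): V_0 = e^(−0.1)·[0.7772·7.3084 + 0.2228·42.6289] = 13.7339

€13.73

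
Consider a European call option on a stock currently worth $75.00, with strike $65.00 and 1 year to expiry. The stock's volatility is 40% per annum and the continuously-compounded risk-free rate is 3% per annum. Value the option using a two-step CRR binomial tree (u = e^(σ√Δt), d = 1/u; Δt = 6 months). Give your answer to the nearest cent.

CRR parameters: u = e^(σ√Δt) = e^(0.4·√0.5) = 1.3269, d = 1/u = 0.7536
Per-period rate: rΔt = 0.03·0.5 = 0.015, so R = e^0.015 = 1.0151
Risk-neutral probability p = (e^0.015 − 0.7536)/(1.3269 − 0.7536) = 0.2615/0.5733 = 0.4561
Terminal stock prices: S_uu = 132, S_ud = 75, S_dd = 42.6
Terminal payoffs (S − K): max(67.05, 0) = 67.05, max(10, 0) = 10, max(-22.4, 0) = 0
Node u (S = 99.52): V_u = e^(−0.015)·[0.4561·67.0491 + 0.5439·10.0000] = 35.4850
Node d (S = 56.52): V_d = e^(−0.015)·[0.4561·10.0000 + 0.5439·0.0000] = 4.4933
Node 0 (S = 75): V_0 = e^(−0.015)·[0.4561·35.4850 + 0.5439·4.4933] = 18.3519

$18.35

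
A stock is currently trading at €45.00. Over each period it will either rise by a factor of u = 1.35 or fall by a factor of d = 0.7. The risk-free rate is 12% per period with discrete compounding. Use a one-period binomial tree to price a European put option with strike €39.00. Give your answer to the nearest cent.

Risk-neutral probability p = (1 + 0.12 − 0.7)/(1.35 − 0.7) = 0.4200/0.6500 = 0.6462
Terminal stock prices: S_u = 60.75, S_d = 31.5
Terminal payoffs (K − S): max(-21.75, 0) = 0, max(7.5, 0) = 7.5
Node 0 (S = 45): V_0 = 1/1.12·[0.6462·0.0000 + 0.3538·7.5000] = 2.3695

€2.37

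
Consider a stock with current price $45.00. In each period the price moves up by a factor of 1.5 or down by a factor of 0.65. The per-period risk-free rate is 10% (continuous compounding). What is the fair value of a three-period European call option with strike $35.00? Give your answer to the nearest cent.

Risk-neutral probability p = (e^0.1 − 0.65)/(1.5 − 0.65) = 0.4552/0.8500 = 0.5355
Terminal stock prices: S_uuu = 151.9, S_uud = 65.81, S_udd = 28.52, S_ddd = 12.36
Terminal payoffs (S − K): max(116.9, 0) = 116.9, max(30.81, 0) = 30.81, max(-6.481, 0) = 0, max(-22.64, 0) = 0
Node uu (S = 101.2): V_uu = e^(−0.1)·[0.5355·116.8750 + 0.4645·30.8125] = 69.5807
Node ud (S = 43.88): V_ud = e^(−0.1)·[0.5355·30.8125 + 0.4645·0.0000] = 14.9298
Node dd (S = 19.01): V_dd = e^(−0.1)·[0.5355·0.0000 + 0.4645·0.0000] = 0.0000
Node u (S = 67.5): V_u = e^(−0.1)·[0.5355·69.5807 + 0.4645·14.9298] = 39.9894
Node d (S = 29.25): V_d = e^(−0.1)·[0.5355·14.9298 + 0.4645·0.0000] = 7.2340
Node 0 (S = 45): V_0 = e^(−0.1)·[0.5355·39.9894 + 0.4645·7.2340] = 22.4168

$22.42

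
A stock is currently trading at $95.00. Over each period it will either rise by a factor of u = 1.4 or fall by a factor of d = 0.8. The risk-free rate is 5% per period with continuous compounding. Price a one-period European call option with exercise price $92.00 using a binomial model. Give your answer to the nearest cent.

$16.33

Risk-neutral probability p = (e^0.05 − 0.8)/(1.4 − 0.8) = 0.2513/0.6000 = 0.4188
Terminal stock prices: S_u = 133, S_d = 76
Terminal payoffs (S − K): max(41, 0) = 41, max(-16, 0) = 0
Node 0 (S = 95): V_0 = e^(−0.05)·[0.4188·41.0000 + 0.5812·0.0000] = 16.3328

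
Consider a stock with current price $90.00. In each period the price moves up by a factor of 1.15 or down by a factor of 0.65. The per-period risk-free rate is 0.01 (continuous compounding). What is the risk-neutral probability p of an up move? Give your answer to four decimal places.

Risk-neutral probability p = (e^0.01 − 0.65)/(1.15 − 0.65) = 0.3601/0.5000 = 0.7201

p = 0.7201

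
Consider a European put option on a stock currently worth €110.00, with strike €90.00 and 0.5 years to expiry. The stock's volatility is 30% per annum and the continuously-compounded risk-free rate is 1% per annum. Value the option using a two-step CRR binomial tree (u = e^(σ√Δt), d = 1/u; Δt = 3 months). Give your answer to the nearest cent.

CRR parameters: u = e^(σ√Δt) = e^(0.3·√0.25) = 1.1618, d = 1/u = 0.8607
Per-period rate: rΔt = 0.01·0.25 = 0.0025, so R = e^0.0025 = 1.0025
Risk-neutral probability p = (e^0.0025 − 0.8607)/(1.1618 − 0.8607) = 0.1418/0.3011 = 0.4709
Terminal stock prices: S_uu = 148.5, S_ud = 110, S_dd = 81.49
Terminal payoffs (K − S): max(-58.48, 0) = 0, max(-20, 0) = 0, max(8.51, 0) = 8.51
Node u (S = 127.8): V_u = e^(−0.0025)·[0.4709·0.0000 + 0.5291·0.0000] = 0.0000
Node d (S = 94.68): V_d = e^(−0.0025)·[0.4709·0.0000 + 0.5291·8.5100] = 4.4915
Node 0 (S = 110): V_0 = e^(−0.0025)·[0.4709·0.0000 + 0.5291·4.4915] = 2.3706

€2.37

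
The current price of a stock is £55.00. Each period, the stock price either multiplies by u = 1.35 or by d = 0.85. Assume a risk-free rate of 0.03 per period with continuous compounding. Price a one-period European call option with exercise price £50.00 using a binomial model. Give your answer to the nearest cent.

£8.49

Risk-neutral probability p = (e^0.03 − 0.85)/(1.35 − 0.85) = 0.1805/0.5000 = 0.3609
Terminal stock prices: S_u = 74.25, S_d = 46.75
Terminal payoffs (S − K): max(24.25, 0) = 24.25, max(-3.25, 0) = 0
Node 0 (S = 55): V_0 = e^(−0.03)·[0.3609·24.2500 + 0.6391·0.0000] = 8.4934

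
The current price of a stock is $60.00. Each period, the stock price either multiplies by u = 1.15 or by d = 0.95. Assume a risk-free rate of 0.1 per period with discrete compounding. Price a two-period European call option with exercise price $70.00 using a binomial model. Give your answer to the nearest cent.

$4.35

Risk-neutral probability p = (1 + 0.1 − 0.95)/(1.15 − 0.95) = 0.1500/0.2000 = 0.7500
Terminal stock prices: S_uu = 79.35, S_ud = 65.55, S_dd = 54.15
Terminal payoffs (S − K): max(9.35, 0) = 9.35, max(-4.45, 0) = 0, max(-15.85, 0) = 0
Node u (S = 69): V_u = 1/1.1·[0.7500·9.3500 + 0.2500·0.0000] = 6.3750
Node d (S = 57): V_d = 1/1.1·[0.7500·0.0000 + 0.2500·0.0000] = 0.0000
Node 0 (S = 60): V_0 = 1/1.1·[0.7500·6.3750 + 0.2500·0.0000] = 4.3466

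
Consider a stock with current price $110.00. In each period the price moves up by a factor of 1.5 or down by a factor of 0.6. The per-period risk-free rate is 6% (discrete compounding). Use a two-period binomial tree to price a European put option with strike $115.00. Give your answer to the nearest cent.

$23.16

Risk-neutral probability p = (1 + 0.06 − 0.6)/(1.5 − 0.6) = 0.4600/0.9000 = 0.5111
Terminal stock prices: S_uu = 247.5, S_ud = 99, S_dd = 39.6
Terminal payoffs (K − S): max(-132.5, 0) = 0, max(16, 0) = 16, max(75.4, 0) = 75.4
Node u (S = 165): V_u = 1/1.06·[0.5111·0.0000 + 0.4889·16.0000] = 7.3795
Node d (S = 66): V_d = 1/1.06·[0.5111·16.0000 + 0.4889·75.4000] = 42.4906
Node 0 (S = 110): V_0 = 1/1.06·[0.5111·7.3795 + 0.4889·42.4906] = 23.1556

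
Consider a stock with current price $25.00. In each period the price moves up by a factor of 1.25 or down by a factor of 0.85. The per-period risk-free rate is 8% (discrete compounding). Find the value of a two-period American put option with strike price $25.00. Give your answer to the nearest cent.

Risk-neutral probability p = (1 + 0.08 − 0.85)/(1.25 − 0.85) = 0.2300/0.4000 = 0.5750
Terminal stock prices: S_uu = 39.06, S_ud = 26.56, S_dd = 18.06
Terminal payoffs (K − S): max(-14.06, 0) = 0, max(-1.562, 0) = 0, max(6.938, 0) = 6.938
Node u (S = 31.25): continuation = 1/1.08·[0.5750·0.0000 + 0.4250·0.0000] = 0.0000; exercise value = 0.0000 ≤ continuation, so V_u = 0.0000
Node d (S = 21.25): continuation = 1/1.08·[0.5750·0.0000 + 0.4250·6.9375] = 2.7300; exercise value = 3.7500 > continuation, so V_d = 3.7500 (exercise)
Node 0 (S = 25): continuation = 1/1.08·[0.5750·0.0000 + 0.4250·3.7500] = 1.4757; exercise value = 0.0000 ≤ continuation, so V_0 = 1.4757

$1.48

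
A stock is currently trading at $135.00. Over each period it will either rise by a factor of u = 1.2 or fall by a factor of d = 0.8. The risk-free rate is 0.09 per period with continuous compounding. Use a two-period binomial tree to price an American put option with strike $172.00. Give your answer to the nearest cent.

$37.00

Risk-neutral probability p = (e^0.09 − 0.8)/(1.2 − 0.8) = 0.2942/0.4000 = 0.7354
Terminal stock prices: S_uu = 194.4, S_ud = 129.6, S_dd = 86.4
Terminal payoffs (K − S): max(-22.4, 0) = 0, max(42.4, 0) = 42.4, max(85.6, 0) = 85.6
Node u (S = 162): continuation = e^(−0.09)·[0.7354·0.0000 + 0.2646·42.4000] = 10.2520; exercise value = 10.0000 ≤ continuation, so V_u = 10.2520
Node d (S = 108): continuation = e^(−0.09)·[0.7354·42.4000 + 0.2646·85.6000] = 49.1962; exercise value = 64.0000 > continuation, so V_d = 64.0000 (exercise)
Node 0 (S = 135): continuation = e^(−0.09)·[0.7354·10.2520 + 0.2646·64.0000] = 22.3656; exercise value = 37.0000 > continuation, so V_0 = 37.0000 (exercise)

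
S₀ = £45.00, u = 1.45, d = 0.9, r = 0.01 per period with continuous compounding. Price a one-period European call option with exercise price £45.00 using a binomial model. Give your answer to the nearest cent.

Risk-neutral probability p = (e^0.01 − 0.9)/(1.45 − 0.9) = 0.1101/0.5500 = 0.2001
Terminal stock prices: S_u = 65.25, S_d = 40.5
Terminal payoffs (S − K): max(20.25, 0) = 20.25, max(-4.5, 0) = 0
Node 0 (S = 45): V_0 = e^(−0.01)·[0.2001·20.2500 + 0.7999·0.0000] = 4.0115

£4.01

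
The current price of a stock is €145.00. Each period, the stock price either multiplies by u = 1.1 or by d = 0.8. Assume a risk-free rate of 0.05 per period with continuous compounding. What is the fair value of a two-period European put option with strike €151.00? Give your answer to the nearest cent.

€7.15

Risk-neutral probability p = (e^0.05 − 0.8)/(1.1 − 0.8) = 0.2513/0.3000 = 0.8376
Terminal stock prices: S_uu = 175.5, S_ud = 127.6, S_dd = 92.8
Terminal payoffs (K − S): max(-24.45, 0) = 0, max(23.4, 0) = 23.4, max(58.2, 0) = 58.2
Node u (S = 159.5): V_u = e^(−0.05)·[0.8376·0.0000 + 0.1624·23.4000] = 3.6155
Node d (S = 116): V_d = e^(−0.05)·[0.8376·23.4000 + 0.1624·58.2000] = 27.6356
Node 0 (S = 145): V_0 = e^(−0.05)·[0.8376·3.6155 + 0.1624·27.6356] = 7.1505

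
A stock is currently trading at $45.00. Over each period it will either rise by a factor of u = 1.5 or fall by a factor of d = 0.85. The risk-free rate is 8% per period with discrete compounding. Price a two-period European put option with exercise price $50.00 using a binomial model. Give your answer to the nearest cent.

Risk-neutral probability p = (1 + 0.08 − 0.85)/(1.5 − 0.85) = 0.2300/0.6500 = 0.3538
Terminal stock prices: S_uu = 101.2, S_ud = 57.38, S_dd = 32.51
Terminal payoffs (K − S): max(-51.25, 0) = 0, max(-7.375, 0) = 0, max(17.49, 0) = 17.49
Node u (S = 67.5): V_u = 1/1.08·[0.3538·0.0000 + 0.6462·0.0000] = 0.0000
Node d (S = 38.25): V_d = 1/1.08·[0.3538·0.0000 + 0.6462·17.4875] = 10.4626
Node 0 (S = 45): V_0 = 1/1.08·[0.3538·0.0000 + 0.6462·10.4626] = 6.2597

$6.26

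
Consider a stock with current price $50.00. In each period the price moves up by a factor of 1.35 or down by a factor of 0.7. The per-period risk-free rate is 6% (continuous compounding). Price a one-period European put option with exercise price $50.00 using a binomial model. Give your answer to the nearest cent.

Risk-neutral probability p = (e^0.06 − 0.7)/(1.35 − 0.7) = 0.3618/0.6500 = 0.5567
Terminal stock prices: S_u = 67.5, S_d = 35
Terminal payoffs (K − S): max(-17.5, 0) = 0, max(15, 0) = 15
Node 0 (S = 50): V_0 = e^(−0.06)·[0.5567·0.0000 + 0.4433·15.0000] = 6.2627

$6.26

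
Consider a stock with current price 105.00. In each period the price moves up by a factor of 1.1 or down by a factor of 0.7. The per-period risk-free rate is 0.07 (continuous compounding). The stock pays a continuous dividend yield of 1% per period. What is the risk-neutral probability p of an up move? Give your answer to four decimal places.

Per-period risk-free factor R = e^0.07 = 1.0725; dividend-adjusted growth = e^(0.07−0.01) = 1.0618.
Risk-neutral probability p = (1.0618 − 0.7)/(1.1 − 0.7) = 0.3618/0.4000 = 0.9046

p = 0.9046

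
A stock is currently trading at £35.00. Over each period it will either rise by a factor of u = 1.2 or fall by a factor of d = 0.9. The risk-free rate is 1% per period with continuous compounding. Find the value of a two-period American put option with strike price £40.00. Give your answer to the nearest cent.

Risk-neutral probability p = (e^0.01 − 0.9)/(1.2 − 0.9) = 0.1101/0.3000 = 0.3668
Terminal stock prices: S_uu = 50.4, S_ud = 37.8, S_dd = 28.35
Terminal payoffs (K − S): max(-10.4, 0) = 0, max(2.2, 0) = 2.2, max(11.65, 0) = 11.65
Node u (S = 42): continuation = e^(−0.01)·[0.3668·0.0000 + 0.6332·2.2000] = 1.3791; exercise value = 0.0000 ≤ continuation, so V_u = 1.3791
Node d (S = 31.5): continuation = e^(−0.01)·[0.3668·2.2000 + 0.6332·11.6500] = 8.1020; exercise value = 8.5000 > continuation, so V_d = 8.5000 (exercise)
Node 0 (S = 35): continuation = e^(−0.01)·[0.3668·1.3791 + 0.6332·8.5000] = 5.8292; exercise value = 5.0000 ≤ continuation, so V_0 = 5.8292

£5.83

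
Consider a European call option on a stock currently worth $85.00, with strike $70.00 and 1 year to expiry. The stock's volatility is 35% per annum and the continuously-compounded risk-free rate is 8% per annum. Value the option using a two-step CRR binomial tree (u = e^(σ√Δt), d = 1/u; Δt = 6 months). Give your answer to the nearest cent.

CRR parameters: u = e^(σ√Δt) = e^(0.35·√0.5) = 1.2808, d = 1/u = 0.7808
Per-period rate: rΔt = 0.08·0.5 = 0.04, so R = e^0.04 = 1.0408
Risk-neutral probability p = (e^0.04 − 0.7808)/(1.2808 − 0.7808) = 0.2601/0.5000 = 0.5201
Terminal stock prices: S_uu = 139.4, S_ud = 85, S_dd = 51.81
Terminal payoffs (S − K): max(69.44, 0) = 69.44, max(15, 0) = 15, max(-18.19, 0) = 0
Node u (S = 108.9): V_u = e^(−0.04)·[0.5201·69.4388 + 0.4799·15.0000] = 41.6130
Node d (S = 66.36): V_d = e^(−0.04)·[0.5201·15.0000 + 0.4799·0.0000] = 7.4950
Node 0 (S = 85): V_0 = e^(−0.04)·[0.5201·41.6130 + 0.4799·7.4950] = 24.2487

$24.25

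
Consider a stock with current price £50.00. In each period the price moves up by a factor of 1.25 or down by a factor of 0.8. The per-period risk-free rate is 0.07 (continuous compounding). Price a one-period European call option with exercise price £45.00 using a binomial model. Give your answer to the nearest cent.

Risk-neutral probability p = (e^0.07 − 0.8)/(1.25 − 0.8) = 0.2725/0.4500 = 0.6056
Terminal stock prices: S_u = 62.5, S_d = 40
Terminal payoffs (S − K): max(17.5, 0) = 17.5, max(-5, 0) = 0
Node 0 (S = 50): V_0 = e^(−0.07)·[0.6056·17.5000 + 0.3944·0.0000] = 9.8811

£9.88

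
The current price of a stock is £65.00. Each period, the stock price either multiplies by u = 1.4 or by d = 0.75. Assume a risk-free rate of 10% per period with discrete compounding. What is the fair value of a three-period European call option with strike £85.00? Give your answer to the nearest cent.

£14.13

Risk-neutral probability p = (1 + 0.1 − 0.75)/(1.4 − 0.75) = 0.3500/0.6500 = 0.5385
Terminal stock prices: S_uuu = 178.4, S_uud = 95.55, S_udd = 51.19, S_ddd = 27.42
Terminal payoffs (S − K): max(93.36, 0) = 93.36, max(10.55, 0) = 10.55, max(-33.81, 0) = 0, max(-57.58, 0) = 0
Node uu (S = 127.4): V_uu = 1/1.1·[0.5385·93.3600 + 0.4615·10.5500] = 50.1273
Node ud (S = 68.25): V_ud = 1/1.1·[0.5385·10.5500 + 0.4615·0.0000] = 5.1643
Node dd (S = 36.56): V_dd = 1/1.1·[0.5385·0.0000 + 0.4615·0.0000] = 0.0000
Node u (S = 91): V_u = 1/1.1·[0.5385·50.1273 + 0.4615·5.1643] = 26.7047
Node d (S = 48.75): V_d = 1/1.1·[0.5385·5.1643 + 0.4615·0.0000] = 2.5280
Node 0 (S = 65): V_0 = 1/1.1·[0.5385·26.7047 + 0.4615·2.5280] = 14.1329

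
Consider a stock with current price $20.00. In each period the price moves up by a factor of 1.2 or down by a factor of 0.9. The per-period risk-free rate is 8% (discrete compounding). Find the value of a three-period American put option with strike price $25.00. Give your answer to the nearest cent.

$5.00

Risk-neutral probability p = (1 + 0.08 − 0.9)/(1.2 − 0.9) = 0.1800/0.3000 = 0.6000
Terminal stock prices: S_uuu = 34.56, S_uud = 25.92, S_udd = 19.44, S_ddd = 14.58
Terminal payoffs (K − S): max(-9.56, 0) = 0, max(-0.92, 0) = 0, max(5.56, 0) = 5.56, max(10.42, 0) = 10.42
Node uu (S = 28.8): continuation = 1/1.08·[0.6000·0.0000 + 0.4000·0.0000] = 0.0000; exercise value = 0.0000 ≤ continuation, so V_uu = 0.0000
Node ud (S = 21.6): continuation = 1/1.08·[0.6000·0.0000 + 0.4000·5.5600] = 2.0593; exercise value = 3.4000 > continuation, so V_ud = 3.4000 (exercise)
Node dd (S = 16.2): continuation = 1/1.08·[0.6000·5.5600 + 0.4000·10.4200] = 6.9481; exercise value = 8.8000 > continuation, so V_dd = 8.8000 (exercise)
Node u (S = 24): continuation = 1/1.08·[0.6000·0.0000 + 0.4000·3.4000] = 1.2593; exercise value = 1.0000 ≤ continuation, so V_u = 1.2593
Node d (S = 18): continuation = 1/1.08·[0.6000·3.4000 + 0.4000·8.8000] = 5.1481; exercise value = 7.0000 > continuation, so V_d = 7.0000 (exercise)
Node 0 (S = 20): continuation = 1/1.08·[0.6000·1.2593 + 0.4000·7.0000] = 3.2922; exercise value = 5.0000 > continuation, so V_0 = 5.0000 (exercise)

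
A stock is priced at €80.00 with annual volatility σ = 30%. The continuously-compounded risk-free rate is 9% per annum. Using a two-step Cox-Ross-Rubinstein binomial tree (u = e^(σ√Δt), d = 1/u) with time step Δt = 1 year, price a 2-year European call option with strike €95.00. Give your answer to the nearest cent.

CRR parameters: u = e^(σ√Δt) = e^(0.3·√1) = 1.3499, d = 1/u = 0.7408
Per-period rate: rΔt = 0.09·1 = 0.09, so R = e^0.09 = 1.0942
Risk-neutral probability p = (e^0.09 − 0.7408)/(1.3499 − 0.7408) = 0.3534/0.6090 = 0.5802
Terminal stock prices: S_uu = 145.8, S_ud = 80, S_dd = 43.9
Terminal payoffs (S − K): max(50.77, 0) = 50.77, max(-15, 0) = 0, max(-51.1, 0) = 0
Node u (S = 108): V_u = e^(−0.09)·[0.5802·50.7695 + 0.4198·0.0000] = 26.9205
Node d (S = 59.27): V_d = e^(−0.09)·[0.5802·0.0000 + 0.4198·0.0000] = 0.0000
Node 0 (S = 80): V_0 = e^(−0.09)·[0.5802·26.9205 + 0.4198·0.0000] = 14.2746

€14.27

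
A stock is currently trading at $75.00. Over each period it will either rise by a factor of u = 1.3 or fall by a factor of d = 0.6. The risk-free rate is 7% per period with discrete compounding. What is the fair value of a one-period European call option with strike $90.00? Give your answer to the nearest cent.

$4.71

Risk-neutral probability p = (1 + 0.07 − 0.6)/(1.3 − 0.6) = 0.4700/0.7000 = 0.6714
Terminal stock prices: S_u = 97.5, S_d = 45
Terminal payoffs (S − K): max(7.5, 0) = 7.5, max(-45, 0) = 0
Node 0 (S = 75): V_0 = 1/1.07·[0.6714·7.5000 + 0.3286·0.0000] = 4.7063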